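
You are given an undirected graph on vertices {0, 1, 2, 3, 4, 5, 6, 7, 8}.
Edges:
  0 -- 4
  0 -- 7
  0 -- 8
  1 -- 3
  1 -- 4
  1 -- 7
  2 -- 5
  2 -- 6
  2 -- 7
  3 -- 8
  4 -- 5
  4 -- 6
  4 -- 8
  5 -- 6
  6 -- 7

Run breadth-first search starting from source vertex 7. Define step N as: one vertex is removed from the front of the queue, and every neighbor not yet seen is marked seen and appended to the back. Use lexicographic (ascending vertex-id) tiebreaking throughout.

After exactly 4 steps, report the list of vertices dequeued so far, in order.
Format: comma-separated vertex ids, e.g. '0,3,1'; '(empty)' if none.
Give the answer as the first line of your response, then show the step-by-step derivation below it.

7,0,1,2

step 1: dequeue 7; queue=[0,1,2,6]; order=7
step 2: dequeue 0; queue=[1,2,6,4,8]; order=7,0
step 3: dequeue 1; queue=[2,6,4,8,3]; order=7,0,1
step 4: dequeue 2; queue=[6,4,8,3,5]; order=7,0,1,2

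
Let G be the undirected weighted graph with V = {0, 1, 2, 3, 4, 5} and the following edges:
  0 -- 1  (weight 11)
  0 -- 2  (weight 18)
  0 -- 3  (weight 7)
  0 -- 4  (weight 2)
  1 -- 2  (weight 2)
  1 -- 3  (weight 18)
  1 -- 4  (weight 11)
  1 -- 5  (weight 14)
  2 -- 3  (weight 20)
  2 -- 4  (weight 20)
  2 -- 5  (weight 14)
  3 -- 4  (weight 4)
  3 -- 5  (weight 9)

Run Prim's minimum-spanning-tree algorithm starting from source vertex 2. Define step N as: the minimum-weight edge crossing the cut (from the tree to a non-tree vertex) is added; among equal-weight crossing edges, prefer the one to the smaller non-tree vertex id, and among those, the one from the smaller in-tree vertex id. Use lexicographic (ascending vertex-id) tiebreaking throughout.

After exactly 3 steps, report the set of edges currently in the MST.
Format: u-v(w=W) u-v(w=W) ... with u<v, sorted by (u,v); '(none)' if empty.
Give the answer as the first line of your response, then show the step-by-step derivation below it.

0-1(w=11) 0-4(w=2) 1-2(w=2)

step 1: add edge 1-2 (w=2); MST = {1-2(w=2)}
step 2: add edge 0-1 (w=11); MST = {0-1(w=11) 1-2(w=2)}
step 3: add edge 0-4 (w=2); MST = {0-1(w=11) 0-4(w=2) 1-2(w=2)}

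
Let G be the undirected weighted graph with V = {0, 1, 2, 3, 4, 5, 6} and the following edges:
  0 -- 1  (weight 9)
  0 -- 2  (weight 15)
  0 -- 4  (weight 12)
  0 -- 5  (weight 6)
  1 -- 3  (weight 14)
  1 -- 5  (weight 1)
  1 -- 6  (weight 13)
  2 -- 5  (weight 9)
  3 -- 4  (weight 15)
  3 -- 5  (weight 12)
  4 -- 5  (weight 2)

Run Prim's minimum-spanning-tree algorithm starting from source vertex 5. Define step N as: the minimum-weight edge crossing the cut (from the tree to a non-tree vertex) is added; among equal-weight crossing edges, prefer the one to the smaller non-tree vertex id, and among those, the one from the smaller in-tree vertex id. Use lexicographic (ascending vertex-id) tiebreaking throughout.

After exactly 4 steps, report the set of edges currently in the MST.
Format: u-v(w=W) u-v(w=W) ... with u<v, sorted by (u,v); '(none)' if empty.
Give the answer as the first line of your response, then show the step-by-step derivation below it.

0-5(w=6) 1-5(w=1) 2-5(w=9) 4-5(w=2)

step 1: add edge 1-5 (w=1); MST = {1-5(w=1)}
step 2: add edge 4-5 (w=2); MST = {1-5(w=1) 4-5(w=2)}
step 3: add edge 0-5 (w=6); MST = {0-5(w=6) 1-5(w=1) 4-5(w=2)}
step 4: add edge 2-5 (w=9); MST = {0-5(w=6) 1-5(w=1) 2-5(w=9) 4-5(w=2)}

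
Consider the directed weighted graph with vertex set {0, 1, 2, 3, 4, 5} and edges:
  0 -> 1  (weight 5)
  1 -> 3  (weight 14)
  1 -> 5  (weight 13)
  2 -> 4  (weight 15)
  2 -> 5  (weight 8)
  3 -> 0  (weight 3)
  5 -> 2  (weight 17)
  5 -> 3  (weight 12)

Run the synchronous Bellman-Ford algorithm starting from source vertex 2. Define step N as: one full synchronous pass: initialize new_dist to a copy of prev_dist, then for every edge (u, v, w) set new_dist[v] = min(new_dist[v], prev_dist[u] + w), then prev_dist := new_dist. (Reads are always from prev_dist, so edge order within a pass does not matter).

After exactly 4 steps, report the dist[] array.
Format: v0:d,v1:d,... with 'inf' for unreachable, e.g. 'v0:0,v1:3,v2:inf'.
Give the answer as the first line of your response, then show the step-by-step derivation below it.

v0:23,v1:28,v2:0,v3:20,v4:15,v5:8

step 1: dist = v0:inf,v1:inf,v2:0,v3:inf,v4:15,v5:8
step 2: dist = v0:inf,v1:inf,v2:0,v3:20,v4:15,v5:8
step 3: dist = v0:23,v1:inf,v2:0,v3:20,v4:15,v5:8
step 4: dist = v0:23,v1:28,v2:0,v3:20,v4:15,v5:8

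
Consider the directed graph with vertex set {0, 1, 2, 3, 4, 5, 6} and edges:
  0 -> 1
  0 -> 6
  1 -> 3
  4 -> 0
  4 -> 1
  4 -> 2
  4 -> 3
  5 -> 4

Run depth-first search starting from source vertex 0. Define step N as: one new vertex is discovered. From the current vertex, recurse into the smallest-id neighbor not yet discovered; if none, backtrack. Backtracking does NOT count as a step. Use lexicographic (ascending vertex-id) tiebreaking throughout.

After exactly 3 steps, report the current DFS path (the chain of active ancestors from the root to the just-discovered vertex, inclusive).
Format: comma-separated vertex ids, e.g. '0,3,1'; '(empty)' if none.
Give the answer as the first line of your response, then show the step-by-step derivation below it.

0,1,3

step 1: discover 0; path=0; order=0
step 2: discover 1; path=0>1; order=0,1
step 3: discover 3; path=0>1>3; order=0,1,3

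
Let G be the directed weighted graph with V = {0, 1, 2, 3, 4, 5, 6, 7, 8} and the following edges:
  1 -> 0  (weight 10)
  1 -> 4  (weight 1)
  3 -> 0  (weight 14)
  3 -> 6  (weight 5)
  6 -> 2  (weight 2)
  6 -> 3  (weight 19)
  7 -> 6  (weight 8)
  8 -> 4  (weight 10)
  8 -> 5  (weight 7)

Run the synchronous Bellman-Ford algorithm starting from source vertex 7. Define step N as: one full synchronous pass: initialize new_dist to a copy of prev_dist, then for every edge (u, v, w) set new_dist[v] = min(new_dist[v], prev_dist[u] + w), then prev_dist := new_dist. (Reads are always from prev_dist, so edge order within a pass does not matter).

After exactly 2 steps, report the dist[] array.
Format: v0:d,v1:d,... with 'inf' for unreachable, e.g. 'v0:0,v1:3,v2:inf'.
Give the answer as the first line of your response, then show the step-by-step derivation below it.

v0:inf,v1:inf,v2:10,v3:27,v4:inf,v5:inf,v6:8,v7:0,v8:inf

step 1: dist = v0:inf,v1:inf,v2:inf,v3:inf,v4:inf,v5:inf,v6:8,v7:0,v8:inf
step 2: dist = v0:inf,v1:inf,v2:10,v3:27,v4:inf,v5:inf,v6:8,v7:0,v8:inf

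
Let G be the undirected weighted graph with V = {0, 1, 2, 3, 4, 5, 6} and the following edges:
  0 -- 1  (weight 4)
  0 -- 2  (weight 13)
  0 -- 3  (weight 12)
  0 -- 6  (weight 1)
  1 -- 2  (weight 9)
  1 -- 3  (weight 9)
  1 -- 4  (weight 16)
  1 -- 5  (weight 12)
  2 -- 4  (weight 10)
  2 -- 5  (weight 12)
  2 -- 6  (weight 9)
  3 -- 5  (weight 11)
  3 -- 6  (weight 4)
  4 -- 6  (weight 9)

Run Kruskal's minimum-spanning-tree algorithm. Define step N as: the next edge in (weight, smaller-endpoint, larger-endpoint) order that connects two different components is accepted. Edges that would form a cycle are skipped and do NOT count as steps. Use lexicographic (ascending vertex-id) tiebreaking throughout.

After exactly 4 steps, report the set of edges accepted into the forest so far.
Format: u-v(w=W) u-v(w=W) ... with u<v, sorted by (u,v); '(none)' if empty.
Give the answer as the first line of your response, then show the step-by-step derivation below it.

0-1(w=4) 0-6(w=1) 1-2(w=9) 3-6(w=4)

step 1: add edge 0-6 (w=1); MST = {0-6(w=1)}
step 2: add edge 0-1 (w=4); MST = {0-1(w=4) 0-6(w=1)}
step 3: add edge 3-6 (w=4); MST = {0-1(w=4) 0-6(w=1) 3-6(w=4)}
step 4: add edge 1-2 (w=9); MST = {0-1(w=4) 0-6(w=1) 1-2(w=9) 3-6(w=4)}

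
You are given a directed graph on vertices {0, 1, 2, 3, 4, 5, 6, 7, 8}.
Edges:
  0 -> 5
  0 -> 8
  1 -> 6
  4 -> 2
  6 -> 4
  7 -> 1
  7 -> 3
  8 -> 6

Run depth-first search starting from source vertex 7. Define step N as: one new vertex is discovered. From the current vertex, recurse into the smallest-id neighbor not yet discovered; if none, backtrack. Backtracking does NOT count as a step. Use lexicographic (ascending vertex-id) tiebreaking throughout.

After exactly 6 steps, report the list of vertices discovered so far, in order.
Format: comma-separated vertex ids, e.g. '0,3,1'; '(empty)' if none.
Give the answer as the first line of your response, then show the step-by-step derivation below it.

7,1,6,4,2,3

step 1: discover 7; path=7; order=7
step 2: discover 1; path=7>1; order=7,1
step 3: discover 6; path=7>1>6; order=7,1,6
step 4: discover 4; path=7>1>6>4; order=7,1,6,4
step 5: discover 2; path=7>1>6>4>2; order=7,1,6,4,2
step 6: discover 3; path=7>3; order=7,1,6,4,2,3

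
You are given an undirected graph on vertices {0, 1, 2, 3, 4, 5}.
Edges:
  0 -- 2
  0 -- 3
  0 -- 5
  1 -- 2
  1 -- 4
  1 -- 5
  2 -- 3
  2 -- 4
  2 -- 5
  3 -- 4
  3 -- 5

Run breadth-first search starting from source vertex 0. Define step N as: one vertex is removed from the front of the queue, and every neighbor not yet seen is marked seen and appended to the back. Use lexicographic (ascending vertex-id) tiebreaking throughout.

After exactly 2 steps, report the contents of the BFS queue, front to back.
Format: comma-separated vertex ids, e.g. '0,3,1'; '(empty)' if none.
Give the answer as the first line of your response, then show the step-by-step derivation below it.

3,5,1,4

step 1: dequeue 0; queue=[2,3,5]; order=0
step 2: dequeue 2; queue=[3,5,1,4]; order=0,2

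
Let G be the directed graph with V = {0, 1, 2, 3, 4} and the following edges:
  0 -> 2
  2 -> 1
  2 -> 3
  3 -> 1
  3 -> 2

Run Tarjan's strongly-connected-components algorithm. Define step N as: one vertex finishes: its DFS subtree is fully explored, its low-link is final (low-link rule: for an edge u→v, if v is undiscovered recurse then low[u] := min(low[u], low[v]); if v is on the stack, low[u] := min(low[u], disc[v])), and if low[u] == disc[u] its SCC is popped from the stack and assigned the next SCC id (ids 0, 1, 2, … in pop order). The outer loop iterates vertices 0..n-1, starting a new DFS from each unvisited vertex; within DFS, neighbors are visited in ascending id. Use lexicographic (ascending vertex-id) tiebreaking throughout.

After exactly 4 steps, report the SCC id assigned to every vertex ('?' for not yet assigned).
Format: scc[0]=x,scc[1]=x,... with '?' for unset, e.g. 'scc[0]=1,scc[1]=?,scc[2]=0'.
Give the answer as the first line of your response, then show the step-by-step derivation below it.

scc[0]=2,scc[1]=0,scc[2]=1,scc[3]=1,scc[4]=?

step 1: low=(low[0]=0,low[1]=2,low[2]=1,low[3]=?,low[4]=?); scc=(scc[0]=?,scc[1]=0,scc[2]=?,scc[3]=?,scc[4]=?)
step 2: low=(low[0]=0,low[1]=2,low[2]=1,low[3]=1,low[4]=?); scc=(scc[0]=?,scc[1]=0,scc[2]=?,scc[3]=?,scc[4]=?)
step 3: low=(low[0]=0,low[1]=2,low[2]=1,low[3]=1,low[4]=?); scc=(scc[0]=?,scc[1]=0,scc[2]=1,scc[3]=1,scc[4]=?)
step 4: low=(low[0]=0,low[1]=2,low[2]=1,low[3]=1,low[4]=?); scc=(scc[0]=2,scc[1]=0,scc[2]=1,scc[3]=1,scc[4]=?)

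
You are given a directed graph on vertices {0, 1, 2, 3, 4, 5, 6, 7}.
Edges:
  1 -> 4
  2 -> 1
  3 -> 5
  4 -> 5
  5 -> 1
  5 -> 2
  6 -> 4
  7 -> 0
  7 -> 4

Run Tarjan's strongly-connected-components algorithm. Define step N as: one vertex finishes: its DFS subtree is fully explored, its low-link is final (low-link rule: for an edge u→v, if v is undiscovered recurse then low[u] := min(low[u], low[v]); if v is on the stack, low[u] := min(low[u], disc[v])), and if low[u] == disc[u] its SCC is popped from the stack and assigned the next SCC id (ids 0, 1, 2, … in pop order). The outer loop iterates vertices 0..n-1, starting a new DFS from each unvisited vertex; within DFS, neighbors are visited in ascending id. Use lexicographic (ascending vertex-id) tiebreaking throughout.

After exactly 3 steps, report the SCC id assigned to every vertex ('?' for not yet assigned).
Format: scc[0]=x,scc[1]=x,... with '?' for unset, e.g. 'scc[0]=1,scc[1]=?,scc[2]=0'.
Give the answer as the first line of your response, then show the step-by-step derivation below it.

scc[0]=0,scc[1]=?,scc[2]=?,scc[3]=?,scc[4]=?,scc[5]=?,scc[6]=?,scc[7]=?

step 1: low=(low[0]=0,low[1]=?,low[2]=?,low[3]=?,low[4]=?,low[5]=?,low[6]=?,low[7]=?); scc=(scc[0]=0,scc[1]=?,scc[2]=?,scc[3]=?,scc[4]=?,scc[5]=?,scc[6]=?,scc[7]=?)
step 2: low=(low[0]=0,low[1]=1,low[2]=1,low[3]=?,low[4]=2,low[5]=1,low[6]=?,low[7]=?); scc=(scc[0]=0,scc[1]=?,scc[2]=?,scc[3]=?,scc[4]=?,scc[5]=?,scc[6]=?,scc[7]=?)
step 3: low=(low[0]=0,low[1]=1,low[2]=1,low[3]=?,low[4]=2,low[5]=1,low[6]=?,low[7]=?); scc=(scc[0]=0,scc[1]=?,scc[2]=?,scc[3]=?,scc[4]=?,scc[5]=?,scc[6]=?,scc[7]=?)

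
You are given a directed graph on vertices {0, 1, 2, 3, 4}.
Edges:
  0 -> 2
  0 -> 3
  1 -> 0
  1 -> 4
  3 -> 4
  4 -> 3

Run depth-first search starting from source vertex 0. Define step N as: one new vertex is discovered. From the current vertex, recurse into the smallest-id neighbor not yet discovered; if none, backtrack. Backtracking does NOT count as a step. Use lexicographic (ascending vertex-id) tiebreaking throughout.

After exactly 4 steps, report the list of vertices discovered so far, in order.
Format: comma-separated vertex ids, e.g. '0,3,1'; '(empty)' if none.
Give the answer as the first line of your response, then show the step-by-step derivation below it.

0,2,3,4

step 1: discover 0; path=0; order=0
step 2: discover 2; path=0>2; order=0,2
step 3: discover 3; path=0>3; order=0,2,3
step 4: discover 4; path=0>3>4; order=0,2,3,4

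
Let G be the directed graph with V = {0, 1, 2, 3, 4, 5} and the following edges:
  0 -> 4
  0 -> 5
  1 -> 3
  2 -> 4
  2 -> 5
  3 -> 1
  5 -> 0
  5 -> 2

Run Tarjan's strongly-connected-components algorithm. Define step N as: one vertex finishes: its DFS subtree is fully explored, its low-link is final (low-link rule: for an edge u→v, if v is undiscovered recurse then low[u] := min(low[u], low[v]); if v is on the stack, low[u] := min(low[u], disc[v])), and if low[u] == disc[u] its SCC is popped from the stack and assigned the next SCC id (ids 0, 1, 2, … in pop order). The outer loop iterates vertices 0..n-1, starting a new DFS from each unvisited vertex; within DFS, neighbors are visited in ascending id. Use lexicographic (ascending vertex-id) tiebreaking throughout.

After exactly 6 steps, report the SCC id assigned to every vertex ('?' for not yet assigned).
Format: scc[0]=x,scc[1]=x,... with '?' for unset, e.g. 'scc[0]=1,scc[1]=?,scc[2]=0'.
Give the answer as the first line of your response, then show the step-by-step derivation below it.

scc[0]=1,scc[1]=2,scc[2]=1,scc[3]=2,scc[4]=0,scc[5]=1

step 1: low=(low[0]=0,low[1]=?,low[2]=?,low[3]=?,low[4]=1,low[5]=?); scc=(scc[0]=?,scc[1]=?,scc[2]=?,scc[3]=?,scc[4]=0,scc[5]=?)
step 2: low=(low[0]=0,low[1]=?,low[2]=2,low[3]=?,low[4]=1,low[5]=0); scc=(scc[0]=?,scc[1]=?,scc[2]=?,scc[3]=?,scc[4]=0,scc[5]=?)
step 3: low=(low[0]=0,low[1]=?,low[2]=2,low[3]=?,low[4]=1,low[5]=0); scc=(scc[0]=?,scc[1]=?,scc[2]=?,scc[3]=?,scc[4]=0,scc[5]=?)
step 4: low=(low[0]=0,low[1]=?,low[2]=2,low[3]=?,low[4]=1,low[5]=0); scc=(scc[0]=1,scc[1]=?,scc[2]=1,scc[3]=?,scc[4]=0,scc[5]=1)
step 5: low=(low[0]=0,low[1]=4,low[2]=2,low[3]=4,low[4]=1,low[5]=0); scc=(scc[0]=1,scc[1]=?,scc[2]=1,scc[3]=?,scc[4]=0,scc[5]=1)
step 6: low=(low[0]=0,low[1]=4,low[2]=2,low[3]=4,low[4]=1,low[5]=0); scc=(scc[0]=1,scc[1]=2,scc[2]=1,scc[3]=2,scc[4]=0,scc[5]=1)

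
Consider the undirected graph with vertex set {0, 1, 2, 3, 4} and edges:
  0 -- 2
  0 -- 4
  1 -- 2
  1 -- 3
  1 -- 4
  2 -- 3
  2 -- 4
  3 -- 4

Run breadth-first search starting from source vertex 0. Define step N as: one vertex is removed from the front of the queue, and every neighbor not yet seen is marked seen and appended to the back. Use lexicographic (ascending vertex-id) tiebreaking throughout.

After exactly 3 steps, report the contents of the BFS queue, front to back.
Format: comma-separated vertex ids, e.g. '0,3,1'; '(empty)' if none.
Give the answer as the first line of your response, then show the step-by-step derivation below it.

1,3

step 1: dequeue 0; queue=[2,4]; order=0
step 2: dequeue 2; queue=[4,1,3]; order=0,2
step 3: dequeue 4; queue=[1,3]; order=0,2,4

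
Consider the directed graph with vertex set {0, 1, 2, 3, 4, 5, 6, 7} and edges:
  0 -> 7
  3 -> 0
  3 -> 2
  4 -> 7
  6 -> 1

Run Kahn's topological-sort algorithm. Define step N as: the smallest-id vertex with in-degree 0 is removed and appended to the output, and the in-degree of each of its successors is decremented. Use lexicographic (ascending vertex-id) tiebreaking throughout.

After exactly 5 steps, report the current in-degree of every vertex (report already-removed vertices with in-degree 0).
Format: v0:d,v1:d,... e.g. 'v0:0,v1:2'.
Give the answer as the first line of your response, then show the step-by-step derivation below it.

v0:0,v1:1,v2:0,v3:0,v4:0,v5:0,v6:0,v7:0

step 1: output 3; order=[3]; indeg=(0,1,0,0,0,0,0,2)
step 2: output 0; order=[3,0]; indeg=(0,1,0,0,0,0,0,1)
step 3: output 2; order=[3,0,2]; indeg=(0,1,0,0,0,0,0,1)
step 4: output 4; order=[3,0,2,4]; indeg=(0,1,0,0,0,0,0,0)
step 5: output 5; order=[3,0,2,4,5]; indeg=(0,1,0,0,0,0,0,0)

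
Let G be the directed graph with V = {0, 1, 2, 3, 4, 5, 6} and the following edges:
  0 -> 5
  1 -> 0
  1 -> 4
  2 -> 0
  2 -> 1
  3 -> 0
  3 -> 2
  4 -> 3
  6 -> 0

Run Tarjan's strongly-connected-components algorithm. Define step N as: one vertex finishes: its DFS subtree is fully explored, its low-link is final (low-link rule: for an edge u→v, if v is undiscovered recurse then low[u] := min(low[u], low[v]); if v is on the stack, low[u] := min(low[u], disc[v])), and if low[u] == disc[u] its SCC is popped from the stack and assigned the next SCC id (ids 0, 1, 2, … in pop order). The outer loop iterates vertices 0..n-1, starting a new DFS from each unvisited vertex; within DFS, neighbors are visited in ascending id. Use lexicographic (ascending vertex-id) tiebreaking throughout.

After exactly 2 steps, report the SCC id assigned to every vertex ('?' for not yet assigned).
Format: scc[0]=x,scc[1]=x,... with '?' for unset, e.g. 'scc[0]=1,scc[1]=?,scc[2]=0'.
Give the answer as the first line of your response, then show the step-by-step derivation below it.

scc[0]=1,scc[1]=?,scc[2]=?,scc[3]=?,scc[4]=?,scc[5]=0,scc[6]=?

step 1: low=(low[0]=0,low[1]=?,low[2]=?,low[3]=?,low[4]=?,low[5]=1,low[6]=?); scc=(scc[0]=?,scc[1]=?,scc[2]=?,scc[3]=?,scc[4]=?,scc[5]=0,scc[6]=?)
step 2: low=(low[0]=0,low[1]=?,low[2]=?,low[3]=?,low[4]=?,low[5]=1,low[6]=?); scc=(scc[0]=1,scc[1]=?,scc[2]=?,scc[3]=?,scc[4]=?,scc[5]=0,scc[6]=?)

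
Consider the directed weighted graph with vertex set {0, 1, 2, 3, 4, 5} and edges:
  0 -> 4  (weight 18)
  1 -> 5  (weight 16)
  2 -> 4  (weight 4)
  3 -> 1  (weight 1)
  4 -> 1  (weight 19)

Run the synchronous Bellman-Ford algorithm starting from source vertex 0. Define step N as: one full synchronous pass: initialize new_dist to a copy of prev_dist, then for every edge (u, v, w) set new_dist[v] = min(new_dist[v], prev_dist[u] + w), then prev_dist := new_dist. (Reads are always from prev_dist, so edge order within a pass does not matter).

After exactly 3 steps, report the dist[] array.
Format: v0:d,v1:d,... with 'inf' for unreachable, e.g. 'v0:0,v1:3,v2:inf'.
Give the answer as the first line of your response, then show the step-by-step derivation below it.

v0:0,v1:37,v2:inf,v3:inf,v4:18,v5:53

step 1: dist = v0:0,v1:inf,v2:inf,v3:inf,v4:18,v5:inf
step 2: dist = v0:0,v1:37,v2:inf,v3:inf,v4:18,v5:inf
step 3: dist = v0:0,v1:37,v2:inf,v3:inf,v4:18,v5:53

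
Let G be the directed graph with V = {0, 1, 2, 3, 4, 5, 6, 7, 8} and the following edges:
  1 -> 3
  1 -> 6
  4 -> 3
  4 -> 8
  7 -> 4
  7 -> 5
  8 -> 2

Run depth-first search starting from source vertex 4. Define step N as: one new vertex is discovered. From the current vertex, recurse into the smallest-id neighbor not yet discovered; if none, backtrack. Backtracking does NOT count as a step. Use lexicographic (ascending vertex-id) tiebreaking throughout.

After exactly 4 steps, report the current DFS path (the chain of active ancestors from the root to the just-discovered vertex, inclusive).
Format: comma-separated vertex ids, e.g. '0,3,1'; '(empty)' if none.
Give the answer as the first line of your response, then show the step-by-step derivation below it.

4,8,2

step 1: discover 4; path=4; order=4
step 2: discover 3; path=4>3; order=4,3
step 3: discover 8; path=4>8; order=4,3,8
step 4: discover 2; path=4>8>2; order=4,3,8,2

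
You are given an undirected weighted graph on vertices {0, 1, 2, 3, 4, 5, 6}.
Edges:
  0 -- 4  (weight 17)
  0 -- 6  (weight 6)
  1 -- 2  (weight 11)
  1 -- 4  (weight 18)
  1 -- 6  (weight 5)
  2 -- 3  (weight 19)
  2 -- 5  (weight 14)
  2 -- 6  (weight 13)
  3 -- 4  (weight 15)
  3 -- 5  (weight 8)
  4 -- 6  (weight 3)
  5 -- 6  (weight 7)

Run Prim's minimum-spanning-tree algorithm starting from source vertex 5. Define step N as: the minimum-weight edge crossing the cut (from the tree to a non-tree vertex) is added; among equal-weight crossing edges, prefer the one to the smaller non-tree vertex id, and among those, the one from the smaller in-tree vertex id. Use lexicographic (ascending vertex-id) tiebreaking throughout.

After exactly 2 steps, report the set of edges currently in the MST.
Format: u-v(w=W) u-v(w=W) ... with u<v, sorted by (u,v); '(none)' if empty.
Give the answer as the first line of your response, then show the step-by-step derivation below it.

4-6(w=3) 5-6(w=7)

step 1: add edge 5-6 (w=7); MST = {5-6(w=7)}
step 2: add edge 4-6 (w=3); MST = {4-6(w=3) 5-6(w=7)}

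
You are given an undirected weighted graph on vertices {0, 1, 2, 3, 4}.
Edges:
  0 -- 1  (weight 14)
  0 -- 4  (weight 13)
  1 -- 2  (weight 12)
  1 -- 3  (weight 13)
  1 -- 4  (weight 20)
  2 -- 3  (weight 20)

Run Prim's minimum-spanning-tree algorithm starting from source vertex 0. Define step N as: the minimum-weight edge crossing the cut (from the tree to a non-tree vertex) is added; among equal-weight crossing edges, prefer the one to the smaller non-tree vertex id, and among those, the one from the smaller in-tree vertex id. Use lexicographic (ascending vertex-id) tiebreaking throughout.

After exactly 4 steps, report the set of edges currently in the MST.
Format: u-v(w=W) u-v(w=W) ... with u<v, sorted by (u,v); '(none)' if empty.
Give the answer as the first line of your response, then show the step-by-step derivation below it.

0-1(w=14) 0-4(w=13) 1-2(w=12) 1-3(w=13)

step 1: add edge 0-4 (w=13); MST = {0-4(w=13)}
step 2: add edge 0-1 (w=14); MST = {0-1(w=14) 0-4(w=13)}
step 3: add edge 1-2 (w=12); MST = {0-1(w=14) 0-4(w=13) 1-2(w=12)}
step 4: add edge 1-3 (w=13); MST = {0-1(w=14) 0-4(w=13) 1-2(w=12) 1-3(w=13)}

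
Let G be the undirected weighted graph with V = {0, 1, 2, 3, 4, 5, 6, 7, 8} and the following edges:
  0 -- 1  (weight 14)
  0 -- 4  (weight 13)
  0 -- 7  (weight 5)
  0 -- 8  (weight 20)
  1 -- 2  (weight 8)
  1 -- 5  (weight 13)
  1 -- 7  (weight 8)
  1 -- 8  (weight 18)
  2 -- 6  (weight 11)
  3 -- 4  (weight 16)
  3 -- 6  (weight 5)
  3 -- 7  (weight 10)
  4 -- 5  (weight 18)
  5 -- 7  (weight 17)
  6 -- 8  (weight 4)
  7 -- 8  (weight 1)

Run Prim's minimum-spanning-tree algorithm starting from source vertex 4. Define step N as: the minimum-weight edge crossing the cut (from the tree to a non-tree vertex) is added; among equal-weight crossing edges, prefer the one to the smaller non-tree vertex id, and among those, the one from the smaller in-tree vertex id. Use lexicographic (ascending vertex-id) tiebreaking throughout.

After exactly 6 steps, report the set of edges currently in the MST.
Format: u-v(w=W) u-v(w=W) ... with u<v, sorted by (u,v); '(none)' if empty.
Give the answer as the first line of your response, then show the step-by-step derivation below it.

0-4(w=13) 0-7(w=5) 1-7(w=8) 3-6(w=5) 6-8(w=4) 7-8(w=1)

step 1: add edge 0-4 (w=13); MST = {0-4(w=13)}
step 2: add edge 0-7 (w=5); MST = {0-4(w=13) 0-7(w=5)}
step 3: add edge 7-8 (w=1); MST = {0-4(w=13) 0-7(w=5) 7-8(w=1)}
step 4: add edge 6-8 (w=4); MST = {0-4(w=13) 0-7(w=5) 6-8(w=4) 7-8(w=1)}
step 5: add edge 3-6 (w=5); MST = {0-4(w=13) 0-7(w=5) 3-6(w=5) 6-8(w=4) 7-8(w=1)}
step 6: add edge 1-7 (w=8); MST = {0-4(w=13) 0-7(w=5) 1-7(w=8) 3-6(w=5) 6-8(w=4) 7-8(w=1)}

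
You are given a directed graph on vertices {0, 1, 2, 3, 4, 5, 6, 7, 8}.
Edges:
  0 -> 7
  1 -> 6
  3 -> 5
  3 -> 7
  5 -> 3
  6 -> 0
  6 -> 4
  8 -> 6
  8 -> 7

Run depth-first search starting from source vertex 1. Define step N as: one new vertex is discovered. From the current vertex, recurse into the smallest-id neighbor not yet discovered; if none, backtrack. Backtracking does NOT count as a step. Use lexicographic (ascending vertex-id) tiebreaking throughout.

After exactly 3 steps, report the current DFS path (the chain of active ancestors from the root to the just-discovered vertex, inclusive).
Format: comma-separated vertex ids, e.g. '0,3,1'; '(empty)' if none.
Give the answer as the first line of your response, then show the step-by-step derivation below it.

1,6,0

step 1: discover 1; path=1; order=1
step 2: discover 6; path=1>6; order=1,6
step 3: discover 0; path=1>6>0; order=1,6,0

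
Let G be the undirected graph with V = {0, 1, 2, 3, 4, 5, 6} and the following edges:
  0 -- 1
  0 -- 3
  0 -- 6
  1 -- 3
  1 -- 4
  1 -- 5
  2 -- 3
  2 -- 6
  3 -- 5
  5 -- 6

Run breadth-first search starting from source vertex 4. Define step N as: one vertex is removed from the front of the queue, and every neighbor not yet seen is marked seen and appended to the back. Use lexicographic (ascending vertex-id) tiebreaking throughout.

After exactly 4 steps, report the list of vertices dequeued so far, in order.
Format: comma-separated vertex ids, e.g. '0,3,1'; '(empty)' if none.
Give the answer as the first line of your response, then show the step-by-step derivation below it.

4,1,0,3

step 1: dequeue 4; queue=[1]; order=4
step 2: dequeue 1; queue=[0,3,5]; order=4,1
step 3: dequeue 0; queue=[3,5,6]; order=4,1,0
step 4: dequeue 3; queue=[5,6,2]; order=4,1,0,3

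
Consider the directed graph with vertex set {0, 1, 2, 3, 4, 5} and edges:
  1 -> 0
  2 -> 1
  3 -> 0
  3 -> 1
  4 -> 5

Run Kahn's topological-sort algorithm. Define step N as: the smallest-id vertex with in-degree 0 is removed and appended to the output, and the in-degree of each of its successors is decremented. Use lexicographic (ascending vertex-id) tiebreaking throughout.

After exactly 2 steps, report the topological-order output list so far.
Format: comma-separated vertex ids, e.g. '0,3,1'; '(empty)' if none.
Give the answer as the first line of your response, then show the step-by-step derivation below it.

2,3

step 1: output 2; order=[2]; indeg=(2,1,0,0,0,1)
step 2: output 3; order=[2,3]; indeg=(1,0,0,0,0,1)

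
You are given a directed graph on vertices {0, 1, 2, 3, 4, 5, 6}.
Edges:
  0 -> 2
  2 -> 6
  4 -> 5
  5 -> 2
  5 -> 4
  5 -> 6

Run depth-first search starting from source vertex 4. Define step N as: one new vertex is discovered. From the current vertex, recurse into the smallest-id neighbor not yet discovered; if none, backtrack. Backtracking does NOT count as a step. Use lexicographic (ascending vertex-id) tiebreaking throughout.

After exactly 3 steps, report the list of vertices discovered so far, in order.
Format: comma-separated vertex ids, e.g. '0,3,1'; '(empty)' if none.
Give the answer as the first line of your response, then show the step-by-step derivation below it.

4,5,2

step 1: discover 4; path=4; order=4
step 2: discover 5; path=4>5; order=4,5
step 3: discover 2; path=4>5>2; order=4,5,2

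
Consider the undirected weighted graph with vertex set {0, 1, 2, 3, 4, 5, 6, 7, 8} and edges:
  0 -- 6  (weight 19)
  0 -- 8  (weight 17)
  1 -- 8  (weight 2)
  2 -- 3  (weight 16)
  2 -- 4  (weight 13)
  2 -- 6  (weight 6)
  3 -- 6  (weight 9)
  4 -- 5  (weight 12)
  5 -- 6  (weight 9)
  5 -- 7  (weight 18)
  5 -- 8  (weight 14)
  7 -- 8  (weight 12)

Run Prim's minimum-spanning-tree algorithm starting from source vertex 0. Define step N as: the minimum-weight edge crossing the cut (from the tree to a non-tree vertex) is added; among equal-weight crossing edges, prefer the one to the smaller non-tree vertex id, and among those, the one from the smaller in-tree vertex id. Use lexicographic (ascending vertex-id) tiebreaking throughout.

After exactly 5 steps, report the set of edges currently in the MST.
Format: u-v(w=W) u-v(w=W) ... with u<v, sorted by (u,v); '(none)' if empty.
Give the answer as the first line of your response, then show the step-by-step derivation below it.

0-8(w=17) 1-8(w=2) 5-6(w=9) 5-8(w=14) 7-8(w=12)

step 1: add edge 0-8 (w=17); MST = {0-8(w=17)}
step 2: add edge 1-8 (w=2); MST = {0-8(w=17) 1-8(w=2)}
step 3: add edge 7-8 (w=12); MST = {0-8(w=17) 1-8(w=2) 7-8(w=12)}
step 4: add edge 5-8 (w=14); MST = {0-8(w=17) 1-8(w=2) 5-8(w=14) 7-8(w=12)}
step 5: add edge 5-6 (w=9); MST = {0-8(w=17) 1-8(w=2) 5-6(w=9) 5-8(w=14) 7-8(w=12)}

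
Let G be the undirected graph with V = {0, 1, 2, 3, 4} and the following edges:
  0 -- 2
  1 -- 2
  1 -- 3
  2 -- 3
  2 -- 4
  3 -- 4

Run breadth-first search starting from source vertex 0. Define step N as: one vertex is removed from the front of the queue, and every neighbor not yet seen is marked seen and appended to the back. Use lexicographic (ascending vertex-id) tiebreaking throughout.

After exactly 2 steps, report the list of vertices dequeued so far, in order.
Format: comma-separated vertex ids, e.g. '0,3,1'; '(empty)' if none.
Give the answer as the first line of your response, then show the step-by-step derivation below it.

0,2

step 1: dequeue 0; queue=[2]; order=0
step 2: dequeue 2; queue=[1,3,4]; order=0,2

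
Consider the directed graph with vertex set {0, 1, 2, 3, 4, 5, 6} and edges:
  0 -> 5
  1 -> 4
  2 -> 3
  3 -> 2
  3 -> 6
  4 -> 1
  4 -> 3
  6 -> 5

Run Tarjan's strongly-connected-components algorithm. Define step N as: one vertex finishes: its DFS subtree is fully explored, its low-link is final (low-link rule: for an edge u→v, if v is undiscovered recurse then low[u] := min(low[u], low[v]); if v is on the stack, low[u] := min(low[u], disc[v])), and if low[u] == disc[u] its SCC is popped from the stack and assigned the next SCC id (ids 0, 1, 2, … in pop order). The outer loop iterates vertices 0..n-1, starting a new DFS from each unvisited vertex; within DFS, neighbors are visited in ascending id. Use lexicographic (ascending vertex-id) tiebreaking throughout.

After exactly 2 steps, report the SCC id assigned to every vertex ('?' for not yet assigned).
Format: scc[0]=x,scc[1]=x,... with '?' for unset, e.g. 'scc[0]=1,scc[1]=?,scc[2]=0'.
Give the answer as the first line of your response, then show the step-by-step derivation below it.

scc[0]=1,scc[1]=?,scc[2]=?,scc[3]=?,scc[4]=?,scc[5]=0,scc[6]=?

step 1: low=(low[0]=0,low[1]=?,low[2]=?,low[3]=?,low[4]=?,low[5]=1,low[6]=?); scc=(scc[0]=?,scc[1]=?,scc[2]=?,scc[3]=?,scc[4]=?,scc[5]=0,scc[6]=?)
step 2: low=(low[0]=0,low[1]=?,low[2]=?,low[3]=?,low[4]=?,low[5]=1,low[6]=?); scc=(scc[0]=1,scc[1]=?,scc[2]=?,scc[3]=?,scc[4]=?,scc[5]=0,scc[6]=?)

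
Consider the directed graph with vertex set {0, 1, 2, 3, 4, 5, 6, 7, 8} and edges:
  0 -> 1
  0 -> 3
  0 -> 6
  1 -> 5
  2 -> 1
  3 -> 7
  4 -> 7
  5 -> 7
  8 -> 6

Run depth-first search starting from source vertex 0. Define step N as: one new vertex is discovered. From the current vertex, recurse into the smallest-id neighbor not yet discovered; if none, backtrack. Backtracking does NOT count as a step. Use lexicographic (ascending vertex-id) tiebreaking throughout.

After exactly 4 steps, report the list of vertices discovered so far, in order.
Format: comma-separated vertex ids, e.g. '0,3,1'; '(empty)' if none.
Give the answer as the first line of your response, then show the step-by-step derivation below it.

0,1,5,7

step 1: discover 0; path=0; order=0
step 2: discover 1; path=0>1; order=0,1
step 3: discover 5; path=0>1>5; order=0,1,5
step 4: discover 7; path=0>1>5>7; order=0,1,5,7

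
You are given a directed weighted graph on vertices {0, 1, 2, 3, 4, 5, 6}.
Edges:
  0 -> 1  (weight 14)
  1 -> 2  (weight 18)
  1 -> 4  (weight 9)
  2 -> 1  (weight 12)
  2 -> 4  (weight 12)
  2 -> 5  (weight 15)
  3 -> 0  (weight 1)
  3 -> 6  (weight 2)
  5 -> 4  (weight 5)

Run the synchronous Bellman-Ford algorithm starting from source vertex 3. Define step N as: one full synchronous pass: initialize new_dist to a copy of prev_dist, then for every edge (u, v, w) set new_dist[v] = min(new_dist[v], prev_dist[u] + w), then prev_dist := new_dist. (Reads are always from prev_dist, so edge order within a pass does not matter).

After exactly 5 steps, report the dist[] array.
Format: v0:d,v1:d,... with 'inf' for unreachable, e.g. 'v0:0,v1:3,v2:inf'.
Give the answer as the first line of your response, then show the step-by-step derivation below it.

v0:1,v1:15,v2:33,v3:0,v4:24,v5:48,v6:2

step 1: dist = v0:1,v1:inf,v2:inf,v3:0,v4:inf,v5:inf,v6:2
step 2: dist = v0:1,v1:15,v2:inf,v3:0,v4:inf,v5:inf,v6:2
step 3: dist = v0:1,v1:15,v2:33,v3:0,v4:24,v5:inf,v6:2
step 4: dist = v0:1,v1:15,v2:33,v3:0,v4:24,v5:48,v6:2
step 5: dist = v0:1,v1:15,v2:33,v3:0,v4:24,v5:48,v6:2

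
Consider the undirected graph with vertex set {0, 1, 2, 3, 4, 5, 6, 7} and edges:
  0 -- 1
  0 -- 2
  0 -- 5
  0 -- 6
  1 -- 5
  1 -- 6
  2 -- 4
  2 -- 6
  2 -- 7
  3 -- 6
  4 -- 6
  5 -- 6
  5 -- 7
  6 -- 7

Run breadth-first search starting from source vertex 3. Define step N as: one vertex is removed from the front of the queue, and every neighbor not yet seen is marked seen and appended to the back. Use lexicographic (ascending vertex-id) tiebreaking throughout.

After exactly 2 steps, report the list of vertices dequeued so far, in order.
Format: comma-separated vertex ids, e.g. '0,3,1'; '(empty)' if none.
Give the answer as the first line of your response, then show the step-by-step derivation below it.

3,6

step 1: dequeue 3; queue=[6]; order=3
step 2: dequeue 6; queue=[0,1,2,4,5,7]; order=3,6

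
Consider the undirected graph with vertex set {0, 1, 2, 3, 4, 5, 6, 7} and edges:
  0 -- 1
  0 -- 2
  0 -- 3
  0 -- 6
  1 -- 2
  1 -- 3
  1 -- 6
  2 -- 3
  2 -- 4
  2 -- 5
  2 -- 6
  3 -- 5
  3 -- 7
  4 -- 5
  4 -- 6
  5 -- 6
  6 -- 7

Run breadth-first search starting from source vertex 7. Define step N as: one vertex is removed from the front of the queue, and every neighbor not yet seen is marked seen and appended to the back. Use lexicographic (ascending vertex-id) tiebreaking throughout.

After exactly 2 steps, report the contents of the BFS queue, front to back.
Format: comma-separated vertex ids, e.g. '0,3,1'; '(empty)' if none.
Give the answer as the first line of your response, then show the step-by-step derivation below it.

6,0,1,2,5

step 1: dequeue 7; queue=[3,6]; order=7
step 2: dequeue 3; queue=[6,0,1,2,5]; order=7,3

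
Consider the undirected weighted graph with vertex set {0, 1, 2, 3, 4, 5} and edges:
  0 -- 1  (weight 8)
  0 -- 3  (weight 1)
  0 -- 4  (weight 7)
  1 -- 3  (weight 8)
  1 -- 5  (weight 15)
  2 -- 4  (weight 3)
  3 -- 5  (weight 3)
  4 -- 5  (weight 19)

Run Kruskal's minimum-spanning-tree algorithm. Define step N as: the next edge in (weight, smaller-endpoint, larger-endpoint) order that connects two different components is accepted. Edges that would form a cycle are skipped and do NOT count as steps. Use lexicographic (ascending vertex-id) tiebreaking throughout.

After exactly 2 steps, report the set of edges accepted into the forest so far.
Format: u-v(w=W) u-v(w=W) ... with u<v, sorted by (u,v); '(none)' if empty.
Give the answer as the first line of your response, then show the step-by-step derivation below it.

0-3(w=1) 2-4(w=3)

step 1: add edge 0-3 (w=1); MST = {0-3(w=1)}
step 2: add edge 2-4 (w=3); MST = {0-3(w=1) 2-4(w=3)}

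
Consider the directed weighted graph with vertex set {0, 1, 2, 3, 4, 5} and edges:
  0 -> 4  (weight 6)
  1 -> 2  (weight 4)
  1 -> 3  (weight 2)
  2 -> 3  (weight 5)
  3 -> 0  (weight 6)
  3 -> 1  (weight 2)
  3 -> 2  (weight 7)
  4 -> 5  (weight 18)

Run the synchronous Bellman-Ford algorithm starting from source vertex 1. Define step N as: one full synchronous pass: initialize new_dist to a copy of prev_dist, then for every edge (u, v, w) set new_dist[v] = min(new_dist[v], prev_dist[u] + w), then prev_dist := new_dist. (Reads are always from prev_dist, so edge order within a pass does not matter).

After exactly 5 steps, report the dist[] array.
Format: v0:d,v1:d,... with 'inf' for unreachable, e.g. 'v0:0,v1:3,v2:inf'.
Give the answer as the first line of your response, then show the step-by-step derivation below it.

v0:8,v1:0,v2:4,v3:2,v4:14,v5:32

step 1: dist = v0:inf,v1:0,v2:4,v3:2,v4:inf,v5:inf
step 2: dist = v0:8,v1:0,v2:4,v3:2,v4:inf,v5:inf
step 3: dist = v0:8,v1:0,v2:4,v3:2,v4:14,v5:inf
step 4: dist = v0:8,v1:0,v2:4,v3:2,v4:14,v5:32
step 5: dist = v0:8,v1:0,v2:4,v3:2,v4:14,v5:32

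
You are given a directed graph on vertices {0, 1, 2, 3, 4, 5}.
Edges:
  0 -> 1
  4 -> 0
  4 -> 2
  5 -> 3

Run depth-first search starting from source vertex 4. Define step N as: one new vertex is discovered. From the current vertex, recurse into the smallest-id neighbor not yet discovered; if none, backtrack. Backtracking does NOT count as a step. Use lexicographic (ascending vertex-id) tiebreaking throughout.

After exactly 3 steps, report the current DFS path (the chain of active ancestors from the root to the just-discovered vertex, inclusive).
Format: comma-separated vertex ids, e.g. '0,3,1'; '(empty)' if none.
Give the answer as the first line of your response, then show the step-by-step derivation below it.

4,0,1

step 1: discover 4; path=4; order=4
step 2: discover 0; path=4>0; order=4,0
step 3: discover 1; path=4>0>1; order=4,0,1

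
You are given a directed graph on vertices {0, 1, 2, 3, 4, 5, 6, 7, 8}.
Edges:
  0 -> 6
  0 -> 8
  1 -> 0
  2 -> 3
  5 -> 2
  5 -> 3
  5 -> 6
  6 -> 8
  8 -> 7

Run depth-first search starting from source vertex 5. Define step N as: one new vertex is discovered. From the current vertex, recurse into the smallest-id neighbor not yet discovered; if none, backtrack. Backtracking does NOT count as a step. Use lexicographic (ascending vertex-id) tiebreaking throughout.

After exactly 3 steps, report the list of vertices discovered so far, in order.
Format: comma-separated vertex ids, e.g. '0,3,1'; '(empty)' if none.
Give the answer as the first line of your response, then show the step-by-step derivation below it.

5,2,3

step 1: discover 5; path=5; order=5
step 2: discover 2; path=5>2; order=5,2
step 3: discover 3; path=5>2>3; order=5,2,3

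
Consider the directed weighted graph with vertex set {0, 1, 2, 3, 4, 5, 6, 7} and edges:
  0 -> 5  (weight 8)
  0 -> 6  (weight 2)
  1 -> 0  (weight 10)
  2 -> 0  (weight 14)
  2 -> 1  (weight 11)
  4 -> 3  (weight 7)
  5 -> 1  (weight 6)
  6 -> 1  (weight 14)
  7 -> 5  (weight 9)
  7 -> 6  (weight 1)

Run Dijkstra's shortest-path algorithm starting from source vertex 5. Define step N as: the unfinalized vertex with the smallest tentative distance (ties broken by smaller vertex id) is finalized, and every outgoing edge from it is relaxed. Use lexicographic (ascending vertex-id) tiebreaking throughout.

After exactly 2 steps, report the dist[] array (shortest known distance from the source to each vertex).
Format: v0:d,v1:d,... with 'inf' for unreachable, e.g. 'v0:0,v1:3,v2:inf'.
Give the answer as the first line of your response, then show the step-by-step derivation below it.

v0:16,v1:6,v2:inf,v3:inf,v4:inf,v5:0,v6:inf,v7:inf

step 1: dist = v0:inf,v1:6,v2:inf,v3:inf,v4:inf,v5:0,v6:inf,v7:inf
step 2: dist = v0:16,v1:6,v2:inf,v3:inf,v4:inf,v5:0,v6:inf,v7:inf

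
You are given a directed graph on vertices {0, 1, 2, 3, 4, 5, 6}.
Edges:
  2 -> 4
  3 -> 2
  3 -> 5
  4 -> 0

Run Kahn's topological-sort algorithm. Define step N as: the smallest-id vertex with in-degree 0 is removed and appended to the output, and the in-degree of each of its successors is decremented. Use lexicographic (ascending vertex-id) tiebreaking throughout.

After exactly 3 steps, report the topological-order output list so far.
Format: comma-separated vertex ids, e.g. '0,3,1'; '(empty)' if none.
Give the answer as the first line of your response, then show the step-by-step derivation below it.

1,3,2

step 1: output 1; order=[1]; indeg=(1,0,1,0,1,1,0)
step 2: output 3; order=[1,3]; indeg=(1,0,0,0,1,0,0)
step 3: output 2; order=[1,3,2]; indeg=(1,0,0,0,0,0,0)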